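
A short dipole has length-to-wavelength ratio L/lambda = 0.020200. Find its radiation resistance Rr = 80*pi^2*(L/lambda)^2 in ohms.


Rr = 80 * pi^2 * (0.020200)^2 = 80 * 9.869604 * 4.080400e-04 = 0.3222 ohm

0.3222 ohm


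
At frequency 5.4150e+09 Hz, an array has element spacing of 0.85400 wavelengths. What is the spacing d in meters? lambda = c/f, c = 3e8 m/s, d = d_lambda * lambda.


lambda = c / f = 3.0000e+08 / 5.4150e+09 = 0.05540166 m
d = 0.85400 * 0.05540166 = 0.04731 m

0.04731 m


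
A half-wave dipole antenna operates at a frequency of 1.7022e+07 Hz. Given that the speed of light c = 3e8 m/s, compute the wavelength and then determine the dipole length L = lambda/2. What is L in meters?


lambda = c / f = 3.0000e+08 / 1.7022e+07 = 17.62425 m
L = lambda / 2 = 17.62425 / 2 = 8.812 m

8.812 m


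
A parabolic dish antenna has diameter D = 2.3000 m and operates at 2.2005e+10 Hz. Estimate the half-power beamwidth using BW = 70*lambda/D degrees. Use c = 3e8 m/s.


lambda = c / f = 3.0000e+08 / 2.2005e+10 = 0.01363327 m
BW = 70 * 0.01363327 / 2.3000 = 0.4149 deg

0.4149 deg


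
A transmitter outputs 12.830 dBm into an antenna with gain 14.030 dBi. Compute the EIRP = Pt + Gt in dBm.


EIRP = Pt + Gt = 12.830 + 14.030 = 26.86 dBm

26.86 dBm


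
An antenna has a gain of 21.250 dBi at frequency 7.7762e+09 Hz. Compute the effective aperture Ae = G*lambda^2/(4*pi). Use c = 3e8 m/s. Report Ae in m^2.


lambda = c / f = 3.0000e+08 / 7.7762e+09 = 0.03857925 m
G_linear = 10^(21.250/10) = 133.3521
Ae = G_linear * lambda^2 / (4*pi) = 133.3521 * 0.03857925^2 / (4*pi) = 0.01579 m^2

0.01579 m^2


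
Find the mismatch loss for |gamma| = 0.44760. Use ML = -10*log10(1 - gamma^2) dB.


ML = -10 * log10(1 - 0.44760^2) = -10 * log10(0.79965424) = 0.9710 dB

0.9710 dB


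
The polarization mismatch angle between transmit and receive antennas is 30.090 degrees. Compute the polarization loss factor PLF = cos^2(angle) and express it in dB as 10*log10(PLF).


PLF_linear = cos^2(30.090 deg) = 0.7486384
PLF_dB = 10 * log10(0.7486384) = -1.257 dB

-1.257 dB


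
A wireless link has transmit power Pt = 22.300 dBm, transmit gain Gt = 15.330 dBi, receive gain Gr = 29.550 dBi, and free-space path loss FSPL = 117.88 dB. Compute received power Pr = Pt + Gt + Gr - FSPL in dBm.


Pr = 22.300 + 15.330 + 29.550 - 117.88 = -50.70 dBm

-50.70 dBm


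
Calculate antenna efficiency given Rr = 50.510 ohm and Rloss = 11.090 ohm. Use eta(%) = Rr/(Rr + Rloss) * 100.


eta = 50.510 / (50.510 + 11.090) * 100 = 82.00%

82.00%


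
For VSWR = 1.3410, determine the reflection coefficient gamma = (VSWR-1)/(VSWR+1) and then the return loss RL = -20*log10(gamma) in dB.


gamma = (1.3410 - 1) / (1.3410 + 1) = 0.1456642
RL = -20 * log10(0.1456642) = 16.73 dB

16.73 dB


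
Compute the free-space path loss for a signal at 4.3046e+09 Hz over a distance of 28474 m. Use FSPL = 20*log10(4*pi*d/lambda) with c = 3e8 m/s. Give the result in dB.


lambda = c / f = 3.0000e+08 / 4.3046e+09 = 0.06969289 m
FSPL = 20 * log10(4*pi*28474/0.06969289) = 134.2 dB

134.2 dB


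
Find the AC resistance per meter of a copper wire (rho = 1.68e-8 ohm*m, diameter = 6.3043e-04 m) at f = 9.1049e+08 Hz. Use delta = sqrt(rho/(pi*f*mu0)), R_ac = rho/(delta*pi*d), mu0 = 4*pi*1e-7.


delta = sqrt(1.68e-8 / (pi * 9.1049e+08 * 4*pi*1e-7)) = 2.161908e-06 m
R_ac = 1.68e-8 / (2.161908e-06 * pi * 6.3043e-04) = 3.924 ohm/m

3.924 ohm/m


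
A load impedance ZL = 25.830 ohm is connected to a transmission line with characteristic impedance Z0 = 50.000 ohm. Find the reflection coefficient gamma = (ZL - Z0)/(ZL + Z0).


gamma = (25.830 - 50.000) / (25.830 + 50.000) = -0.3187

-0.3187


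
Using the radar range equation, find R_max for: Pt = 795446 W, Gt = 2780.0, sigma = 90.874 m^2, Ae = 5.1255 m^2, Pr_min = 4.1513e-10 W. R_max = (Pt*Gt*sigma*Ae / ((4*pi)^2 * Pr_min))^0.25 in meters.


R^4 = 795446*2780.0*90.874*5.1255 / ((4*pi)^2 * 4.1513e-10) = 1.571186e+19
R_max = 1.571186e+19^0.25 = 62959 m

62959 m


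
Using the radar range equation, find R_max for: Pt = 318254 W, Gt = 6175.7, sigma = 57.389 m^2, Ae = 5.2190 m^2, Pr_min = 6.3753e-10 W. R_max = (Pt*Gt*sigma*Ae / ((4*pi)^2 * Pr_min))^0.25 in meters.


R^4 = 318254*6175.7*57.389*5.2190 / ((4*pi)^2 * 6.3753e-10) = 5.847304e+18
R_max = 5.847304e+18^0.25 = 49174 m

49174 m


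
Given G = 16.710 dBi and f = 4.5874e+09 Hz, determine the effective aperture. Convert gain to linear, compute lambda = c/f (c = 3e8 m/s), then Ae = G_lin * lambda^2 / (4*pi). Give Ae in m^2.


lambda = c / f = 3.0000e+08 / 4.5874e+09 = 0.06539652 m
G_linear = 10^(16.710/10) = 46.88134
Ae = G_linear * lambda^2 / (4*pi) = 46.88134 * 0.06539652^2 / (4*pi) = 0.01596 m^2

0.01596 m^2


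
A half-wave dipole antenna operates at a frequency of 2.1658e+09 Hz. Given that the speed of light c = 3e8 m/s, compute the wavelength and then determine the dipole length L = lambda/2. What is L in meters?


lambda = c / f = 3.0000e+08 / 2.1658e+09 = 0.1385169 m
L = lambda / 2 = 0.1385169 / 2 = 0.06926 m

0.06926 m


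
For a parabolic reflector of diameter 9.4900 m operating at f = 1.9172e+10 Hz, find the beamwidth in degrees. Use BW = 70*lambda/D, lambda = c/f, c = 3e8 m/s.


lambda = c / f = 3.0000e+08 / 1.9172e+10 = 0.01564782 m
BW = 70 * 0.01564782 / 9.4900 = 0.1154 deg

0.1154 deg


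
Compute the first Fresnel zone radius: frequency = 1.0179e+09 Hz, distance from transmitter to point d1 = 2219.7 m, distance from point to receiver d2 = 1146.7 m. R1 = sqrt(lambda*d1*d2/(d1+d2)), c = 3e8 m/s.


lambda = c / f = 3.0000e+08 / 1.0179e+09 = 0.2947244 m
R1 = sqrt(0.2947244 * 2219.7 * 1146.7 / (2219.7 + 1146.7)) = 14.93 m

14.93 m


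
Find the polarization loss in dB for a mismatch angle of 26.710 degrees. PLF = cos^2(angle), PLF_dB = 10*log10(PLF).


PLF_linear = cos^2(26.710 deg) = 0.7979723
PLF_dB = 10 * log10(0.7979723) = -0.9801 dB

-0.9801 dB


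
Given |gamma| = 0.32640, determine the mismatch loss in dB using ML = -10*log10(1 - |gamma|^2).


ML = -10 * log10(1 - 0.32640^2) = -10 * log10(0.89346304) = 0.4892 dB

0.4892 dB


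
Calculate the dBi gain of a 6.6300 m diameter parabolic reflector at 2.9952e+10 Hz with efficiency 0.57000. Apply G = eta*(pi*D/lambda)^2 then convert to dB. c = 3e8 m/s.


lambda = c / f = 3.0000e+08 / 2.9952e+10 = 0.01001603 m
G_linear = 0.57000 * (pi * 6.6300 / 0.01001603)^2 = 2.464963e+06
G_dBi = 10 * log10(2.464963e+06) = 63.92 dBi

63.92 dBi


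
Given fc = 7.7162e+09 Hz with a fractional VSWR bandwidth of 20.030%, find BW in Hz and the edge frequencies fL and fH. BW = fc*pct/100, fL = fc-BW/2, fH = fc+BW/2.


BW = 7.7162e+09 * 20.030/100 = 1.545555e+09 Hz
fL = 7.7162e+09 - 1.545555e+09/2 = 6.943e+09 Hz
fH = 7.7162e+09 + 1.545555e+09/2 = 8.489e+09 Hz

BW=1.546e+09 Hz, fL=6.943e+09 Hz, fH=8.489e+09 Hz


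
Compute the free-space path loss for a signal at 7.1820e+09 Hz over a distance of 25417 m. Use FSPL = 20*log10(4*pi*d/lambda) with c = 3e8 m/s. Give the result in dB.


lambda = c / f = 3.0000e+08 / 7.1820e+09 = 0.04177109 m
FSPL = 20 * log10(4*pi*25417/0.04177109) = 137.7 dB

137.7 dB


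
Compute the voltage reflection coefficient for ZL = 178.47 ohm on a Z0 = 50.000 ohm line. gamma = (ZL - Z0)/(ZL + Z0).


gamma = (178.47 - 50.000) / (178.47 + 50.000) = 0.5623

0.5623


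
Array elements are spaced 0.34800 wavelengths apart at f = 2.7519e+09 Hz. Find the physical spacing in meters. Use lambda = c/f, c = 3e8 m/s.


lambda = c / f = 3.0000e+08 / 2.7519e+09 = 0.1090156 m
d = 0.34800 * 0.1090156 = 0.03794 m

0.03794 m


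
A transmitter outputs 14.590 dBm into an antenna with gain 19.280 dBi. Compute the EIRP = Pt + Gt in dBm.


EIRP = Pt + Gt = 14.590 + 19.280 = 33.87 dBm

33.87 dBm


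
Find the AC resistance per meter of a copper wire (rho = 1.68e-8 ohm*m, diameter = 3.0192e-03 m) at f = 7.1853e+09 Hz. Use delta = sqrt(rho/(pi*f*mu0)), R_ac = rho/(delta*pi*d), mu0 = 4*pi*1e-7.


delta = sqrt(1.68e-8 / (pi * 7.1853e+09 * 4*pi*1e-7)) = 7.695774e-07 m
R_ac = 1.68e-8 / (7.695774e-07 * pi * 3.0192e-03) = 2.302 ohm/m

2.302 ohm/m


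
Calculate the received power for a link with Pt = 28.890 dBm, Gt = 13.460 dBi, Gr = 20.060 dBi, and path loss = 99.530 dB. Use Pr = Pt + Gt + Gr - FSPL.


Pr = 28.890 + 13.460 + 20.060 - 99.530 = -37.12 dBm

-37.12 dBm


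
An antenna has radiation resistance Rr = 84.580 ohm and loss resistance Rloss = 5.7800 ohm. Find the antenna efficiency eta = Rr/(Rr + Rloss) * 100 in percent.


eta = 84.580 / (84.580 + 5.7800) * 100 = 93.60%

93.60%


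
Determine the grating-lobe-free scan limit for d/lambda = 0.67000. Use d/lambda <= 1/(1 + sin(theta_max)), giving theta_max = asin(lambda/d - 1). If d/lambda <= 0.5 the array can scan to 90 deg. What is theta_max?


lambda/d - 1 = 1/0.67000 - 1 = 0.4925373
theta_max = asin(0.4925373) = 29.51 deg

29.51 deg


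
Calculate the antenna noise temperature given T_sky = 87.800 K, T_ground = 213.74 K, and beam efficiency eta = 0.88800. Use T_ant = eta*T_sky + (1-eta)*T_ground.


T_ant = 0.88800 * 87.800 + (1 - 0.88800) * 213.74 = 101.9 K

101.9 K


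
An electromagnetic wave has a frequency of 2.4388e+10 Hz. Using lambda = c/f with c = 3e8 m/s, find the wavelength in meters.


lambda = c / f = 3.0000e+08 / 2.4388e+10 = 0.01230 m

0.01230 m


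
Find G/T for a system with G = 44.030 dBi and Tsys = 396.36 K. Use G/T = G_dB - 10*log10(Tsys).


G/T = 44.030 - 10*log10(396.36) = 44.030 - 25.98090 = 18.05 dB/K

18.05 dB/K


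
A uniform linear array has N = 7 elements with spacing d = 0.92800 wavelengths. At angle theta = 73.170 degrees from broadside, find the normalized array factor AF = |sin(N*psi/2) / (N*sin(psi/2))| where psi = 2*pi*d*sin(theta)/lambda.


psi = 2*pi*0.92800*sin(73.170 deg) = 5.581051 rad
AF = |sin(7*5.581051/2) / (7*sin(5.581051/2))| = 0.2625

0.2625


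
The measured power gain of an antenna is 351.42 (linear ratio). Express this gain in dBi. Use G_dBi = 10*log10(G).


G_dBi = 10 * log10(351.42) = 25.46 dBi

25.46 dBi


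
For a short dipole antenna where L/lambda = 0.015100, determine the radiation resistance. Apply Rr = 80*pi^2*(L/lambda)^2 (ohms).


Rr = 80 * pi^2 * (0.015100)^2 = 80 * 9.869604 * 2.280100e-04 = 0.1800 ohm

0.1800 ohm


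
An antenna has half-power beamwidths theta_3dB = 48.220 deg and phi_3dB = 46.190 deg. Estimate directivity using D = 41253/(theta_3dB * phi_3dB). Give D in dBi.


D_linear = 41253 / (48.220 * 46.190) = 18.52168
D_dBi = 10 * log10(18.52168) = 12.68 dBi

12.68 dBi


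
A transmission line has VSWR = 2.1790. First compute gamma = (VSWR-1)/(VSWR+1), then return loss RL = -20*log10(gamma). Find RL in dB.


gamma = (2.1790 - 1) / (2.1790 + 1) = 0.3708713
RL = -20 * log10(0.3708713) = 8.616 dB

8.616 dB


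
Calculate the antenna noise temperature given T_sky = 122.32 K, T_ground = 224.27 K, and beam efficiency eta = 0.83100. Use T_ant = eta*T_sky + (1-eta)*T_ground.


T_ant = 0.83100 * 122.32 + (1 - 0.83100) * 224.27 = 139.5 K

139.5 K


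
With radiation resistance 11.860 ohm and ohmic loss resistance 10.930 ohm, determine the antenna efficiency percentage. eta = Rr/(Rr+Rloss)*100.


eta = 11.860 / (11.860 + 10.930) * 100 = 52.04%

52.04%


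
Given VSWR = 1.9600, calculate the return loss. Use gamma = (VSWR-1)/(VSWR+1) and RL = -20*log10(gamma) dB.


gamma = (1.9600 - 1) / (1.9600 + 1) = 0.3243243
RL = -20 * log10(0.3243243) = 9.780 dB

9.780 dB


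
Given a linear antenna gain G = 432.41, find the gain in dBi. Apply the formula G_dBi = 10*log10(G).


G_dBi = 10 * log10(432.41) = 26.36 dBi

26.36 dBi


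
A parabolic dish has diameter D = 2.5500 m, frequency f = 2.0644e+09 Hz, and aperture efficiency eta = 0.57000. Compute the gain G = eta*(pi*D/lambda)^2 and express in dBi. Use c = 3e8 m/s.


lambda = c / f = 3.0000e+08 / 2.0644e+09 = 0.1453207 m
G_linear = 0.57000 * (pi * 2.5500 / 0.1453207)^2 = 1732.208
G_dBi = 10 * log10(1732.208) = 32.39 dBi

32.39 dBi


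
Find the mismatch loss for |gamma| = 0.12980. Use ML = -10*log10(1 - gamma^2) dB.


ML = -10 * log10(1 - 0.12980^2) = -10 * log10(0.98315196) = 0.07379 dB

0.07379 dB


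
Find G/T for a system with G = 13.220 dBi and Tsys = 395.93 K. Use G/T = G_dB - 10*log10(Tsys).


G/T = 13.220 - 10*log10(395.93) = 13.220 - 25.97618 = -12.76 dB/K

-12.76 dB/K


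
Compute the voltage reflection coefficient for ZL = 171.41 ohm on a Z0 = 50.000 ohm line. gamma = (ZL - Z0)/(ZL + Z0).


gamma = (171.41 - 50.000) / (171.41 + 50.000) = 0.5483

0.5483


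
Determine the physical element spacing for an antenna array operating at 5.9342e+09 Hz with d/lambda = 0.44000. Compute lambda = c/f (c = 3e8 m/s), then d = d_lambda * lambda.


lambda = c / f = 3.0000e+08 / 5.9342e+09 = 0.05055441 m
d = 0.44000 * 0.05055441 = 0.02224 m

0.02224 m


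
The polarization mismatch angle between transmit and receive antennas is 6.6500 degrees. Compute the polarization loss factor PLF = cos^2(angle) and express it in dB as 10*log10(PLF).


PLF_linear = cos^2(6.6500 deg) = 0.9865894
PLF_dB = 10 * log10(0.9865894) = -0.05864 dB

-0.05864 dB


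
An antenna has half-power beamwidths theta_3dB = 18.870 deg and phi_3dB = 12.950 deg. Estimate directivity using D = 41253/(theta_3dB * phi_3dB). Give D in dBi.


D_linear = 41253 / (18.870 * 12.950) = 168.8161
D_dBi = 10 * log10(168.8161) = 22.27 dBi

22.27 dBi


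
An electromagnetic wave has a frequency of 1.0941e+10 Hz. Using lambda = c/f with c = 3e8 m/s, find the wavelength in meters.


lambda = c / f = 3.0000e+08 / 1.0941e+10 = 0.02742 m

0.02742 m


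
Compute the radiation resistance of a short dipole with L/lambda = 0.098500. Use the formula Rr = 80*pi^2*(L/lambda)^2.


Rr = 80 * pi^2 * (0.098500)^2 = 80 * 9.869604 * 9.702250e-03 = 7.661 ohm

7.661 ohm


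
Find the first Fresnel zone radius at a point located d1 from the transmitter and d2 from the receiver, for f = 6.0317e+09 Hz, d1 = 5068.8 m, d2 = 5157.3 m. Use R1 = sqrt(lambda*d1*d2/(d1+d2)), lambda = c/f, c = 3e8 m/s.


lambda = c / f = 3.0000e+08 / 6.0317e+09 = 0.04973722 m
R1 = sqrt(0.04973722 * 5068.8 * 5157.3 / (5068.8 + 5157.3)) = 11.28 m

11.28 m


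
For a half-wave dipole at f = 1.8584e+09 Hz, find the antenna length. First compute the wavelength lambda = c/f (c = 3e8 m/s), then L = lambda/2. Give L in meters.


lambda = c / f = 3.0000e+08 / 1.8584e+09 = 0.1614292 m
L = lambda / 2 = 0.1614292 / 2 = 0.08071 m

0.08071 m


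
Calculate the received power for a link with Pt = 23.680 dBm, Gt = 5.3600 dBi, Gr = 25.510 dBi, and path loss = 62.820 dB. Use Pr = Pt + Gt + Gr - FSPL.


Pr = 23.680 + 5.3600 + 25.510 - 62.820 = -8.27 dBm

-8.27 dBm


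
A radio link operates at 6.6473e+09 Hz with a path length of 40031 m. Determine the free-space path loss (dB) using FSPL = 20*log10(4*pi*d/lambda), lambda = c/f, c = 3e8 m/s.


lambda = c / f = 3.0000e+08 / 6.6473e+09 = 0.04513111 m
FSPL = 20 * log10(4*pi*40031/0.04513111) = 140.9 dB

140.9 dB


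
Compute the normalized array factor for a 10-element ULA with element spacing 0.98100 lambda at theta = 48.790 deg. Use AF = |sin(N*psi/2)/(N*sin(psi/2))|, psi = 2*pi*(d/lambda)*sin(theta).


psi = 2*pi*0.98100*sin(48.790 deg) = 4.637030 rad
AF = |sin(10*4.637030/2) / (10*sin(4.637030/2))| = 0.1268

0.1268


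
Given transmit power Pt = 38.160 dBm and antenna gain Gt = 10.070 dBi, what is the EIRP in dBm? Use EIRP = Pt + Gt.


EIRP = Pt + Gt = 38.160 + 10.070 = 48.23 dBm

48.23 dBm


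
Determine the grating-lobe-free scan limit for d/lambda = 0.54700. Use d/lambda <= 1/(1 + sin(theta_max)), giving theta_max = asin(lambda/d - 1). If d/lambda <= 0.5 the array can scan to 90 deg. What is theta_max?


lambda/d - 1 = 1/0.54700 - 1 = 0.8281536
theta_max = asin(0.8281536) = 55.91 deg

55.91 deg


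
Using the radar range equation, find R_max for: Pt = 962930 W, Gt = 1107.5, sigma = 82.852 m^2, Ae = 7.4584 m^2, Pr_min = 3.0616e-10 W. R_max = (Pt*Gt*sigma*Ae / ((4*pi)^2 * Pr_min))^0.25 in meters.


R^4 = 962930*1107.5*82.852*7.4584 / ((4*pi)^2 * 3.0616e-10) = 1.363072e+19
R_max = 1.363072e+19^0.25 = 60762 m

60762 m


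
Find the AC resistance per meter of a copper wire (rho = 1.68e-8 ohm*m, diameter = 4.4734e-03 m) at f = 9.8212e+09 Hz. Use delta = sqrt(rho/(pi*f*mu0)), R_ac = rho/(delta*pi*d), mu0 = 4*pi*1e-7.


delta = sqrt(1.68e-8 / (pi * 9.8212e+09 * 4*pi*1e-7)) = 6.582525e-07 m
R_ac = 1.68e-8 / (6.582525e-07 * pi * 4.4734e-03) = 1.816 ohm/m

1.816 ohm/m


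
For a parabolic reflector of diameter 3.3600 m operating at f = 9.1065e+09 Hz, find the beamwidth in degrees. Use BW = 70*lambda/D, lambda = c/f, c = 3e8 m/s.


lambda = c / f = 3.0000e+08 / 9.1065e+09 = 0.03294350 m
BW = 70 * 0.03294350 / 3.3600 = 0.6863 deg

0.6863 deg


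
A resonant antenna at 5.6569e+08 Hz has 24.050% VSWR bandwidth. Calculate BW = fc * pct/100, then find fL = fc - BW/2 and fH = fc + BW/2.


BW = 5.6569e+08 * 24.050/100 = 1.360484e+08 Hz
fL = 5.6569e+08 - 1.360484e+08/2 = 4.977e+08 Hz
fH = 5.6569e+08 + 1.360484e+08/2 = 6.337e+08 Hz

BW=1.360e+08 Hz, fL=4.977e+08 Hz, fH=6.337e+08 Hz


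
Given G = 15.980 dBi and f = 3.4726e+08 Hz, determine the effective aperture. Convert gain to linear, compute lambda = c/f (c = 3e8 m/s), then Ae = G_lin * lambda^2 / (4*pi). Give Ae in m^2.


lambda = c / f = 3.0000e+08 / 3.4726e+08 = 0.8639060 m
G_linear = 10^(15.980/10) = 39.62780
Ae = G_linear * lambda^2 / (4*pi) = 39.62780 * 0.8639060^2 / (4*pi) = 2.354 m^2

2.354 m^2


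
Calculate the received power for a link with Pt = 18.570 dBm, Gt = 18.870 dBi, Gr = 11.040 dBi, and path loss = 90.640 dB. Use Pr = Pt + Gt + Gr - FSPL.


Pr = 18.570 + 18.870 + 11.040 - 90.640 = -42.16 dBm

-42.16 dBm


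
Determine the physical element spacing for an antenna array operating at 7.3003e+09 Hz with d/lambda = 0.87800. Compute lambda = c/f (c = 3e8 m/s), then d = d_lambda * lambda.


lambda = c / f = 3.0000e+08 / 7.3003e+09 = 0.04109420 m
d = 0.87800 * 0.04109420 = 0.03608 m

0.03608 m


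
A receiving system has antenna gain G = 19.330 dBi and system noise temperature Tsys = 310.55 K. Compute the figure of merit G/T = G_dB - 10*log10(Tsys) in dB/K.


G/T = 19.330 - 10*log10(310.55) = 19.330 - 24.92132 = -5.591 dB/K

-5.591 dB/K


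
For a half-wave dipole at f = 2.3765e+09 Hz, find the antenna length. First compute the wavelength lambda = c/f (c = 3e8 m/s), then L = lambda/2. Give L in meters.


lambda = c / f = 3.0000e+08 / 2.3765e+09 = 0.1262361 m
L = lambda / 2 = 0.1262361 / 2 = 0.06312 m

0.06312 m


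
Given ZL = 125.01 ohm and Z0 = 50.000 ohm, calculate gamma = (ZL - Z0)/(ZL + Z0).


gamma = (125.01 - 50.000) / (125.01 + 50.000) = 0.4286

0.4286


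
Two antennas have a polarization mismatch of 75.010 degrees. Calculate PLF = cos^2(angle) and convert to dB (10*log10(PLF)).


PLF_linear = cos^2(75.010 deg) = 0.06690006
PLF_dB = 10 * log10(0.06690006) = -11.75 dB

-11.75 dB


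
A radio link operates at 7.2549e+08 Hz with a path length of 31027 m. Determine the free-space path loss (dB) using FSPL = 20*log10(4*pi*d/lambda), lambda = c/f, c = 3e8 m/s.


lambda = c / f = 3.0000e+08 / 7.2549e+08 = 0.4135136 m
FSPL = 20 * log10(4*pi*31027/0.4135136) = 119.5 dB

119.5 dB


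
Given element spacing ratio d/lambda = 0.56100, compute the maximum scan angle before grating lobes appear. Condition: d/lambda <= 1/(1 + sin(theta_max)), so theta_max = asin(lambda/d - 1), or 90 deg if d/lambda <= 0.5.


lambda/d - 1 = 1/0.56100 - 1 = 0.7825312
theta_max = asin(0.7825312) = 51.49 deg

51.49 deg


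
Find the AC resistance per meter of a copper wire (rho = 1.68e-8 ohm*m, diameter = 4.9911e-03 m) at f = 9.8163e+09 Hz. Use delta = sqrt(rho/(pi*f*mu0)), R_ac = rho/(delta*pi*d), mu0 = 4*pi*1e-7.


delta = sqrt(1.68e-8 / (pi * 9.8163e+09 * 4*pi*1e-7)) = 6.584167e-07 m
R_ac = 1.68e-8 / (6.584167e-07 * pi * 4.9911e-03) = 1.627 ohm/m

1.627 ohm/m


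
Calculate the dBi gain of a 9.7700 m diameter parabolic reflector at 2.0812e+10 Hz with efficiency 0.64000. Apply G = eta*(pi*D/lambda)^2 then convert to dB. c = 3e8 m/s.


lambda = c / f = 3.0000e+08 / 2.0812e+10 = 0.01441476 m
G_linear = 0.64000 * (pi * 9.7700 / 0.01441476)^2 = 2.901710e+06
G_dBi = 10 * log10(2.901710e+06) = 64.63 dBi

64.63 dBi


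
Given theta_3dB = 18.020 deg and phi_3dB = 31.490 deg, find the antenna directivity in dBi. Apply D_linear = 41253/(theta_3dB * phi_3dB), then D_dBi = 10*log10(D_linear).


D_linear = 41253 / (18.020 * 31.490) = 72.69894
D_dBi = 10 * log10(72.69894) = 18.62 dBi

18.62 dBi


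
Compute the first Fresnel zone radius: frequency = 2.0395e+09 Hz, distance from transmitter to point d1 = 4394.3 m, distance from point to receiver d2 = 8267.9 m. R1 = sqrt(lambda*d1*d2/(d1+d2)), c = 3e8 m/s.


lambda = c / f = 3.0000e+08 / 2.0395e+09 = 0.1470949 m
R1 = sqrt(0.1470949 * 4394.3 * 8267.9 / (4394.3 + 8267.9)) = 20.54 m

20.54 m


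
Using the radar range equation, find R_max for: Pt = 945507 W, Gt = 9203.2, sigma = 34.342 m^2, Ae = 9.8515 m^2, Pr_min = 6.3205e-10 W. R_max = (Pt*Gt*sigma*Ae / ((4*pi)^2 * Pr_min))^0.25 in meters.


R^4 = 945507*9203.2*34.342*9.8515 / ((4*pi)^2 * 6.3205e-10) = 2.949581e+19
R_max = 2.949581e+19^0.25 = 73695 m

73695 m


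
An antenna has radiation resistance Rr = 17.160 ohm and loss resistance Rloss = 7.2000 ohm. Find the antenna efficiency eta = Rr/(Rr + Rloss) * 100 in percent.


eta = 17.160 / (17.160 + 7.2000) * 100 = 70.44%

70.44%


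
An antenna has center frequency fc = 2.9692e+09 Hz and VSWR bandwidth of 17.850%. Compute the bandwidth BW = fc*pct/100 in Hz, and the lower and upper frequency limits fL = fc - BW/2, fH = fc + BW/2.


BW = 2.9692e+09 * 17.850/100 = 5.300022e+08 Hz
fL = 2.9692e+09 - 5.300022e+08/2 = 2.704e+09 Hz
fH = 2.9692e+09 + 5.300022e+08/2 = 3.234e+09 Hz

BW=5.300e+08 Hz, fL=2.704e+09 Hz, fH=3.234e+09 Hz


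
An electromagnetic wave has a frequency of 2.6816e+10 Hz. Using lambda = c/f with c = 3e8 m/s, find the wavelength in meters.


lambda = c / f = 3.0000e+08 / 2.6816e+10 = 0.01119 m

0.01119 m


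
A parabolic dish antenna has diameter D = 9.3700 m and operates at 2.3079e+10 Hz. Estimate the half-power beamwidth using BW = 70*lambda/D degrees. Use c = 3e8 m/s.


lambda = c / f = 3.0000e+08 / 2.3079e+10 = 0.01299883 m
BW = 70 * 0.01299883 / 9.3700 = 0.09711 deg

0.09711 deg


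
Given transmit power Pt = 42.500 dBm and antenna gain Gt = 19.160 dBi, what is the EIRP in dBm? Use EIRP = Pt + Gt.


EIRP = Pt + Gt = 42.500 + 19.160 = 61.66 dBm

61.66 dBm


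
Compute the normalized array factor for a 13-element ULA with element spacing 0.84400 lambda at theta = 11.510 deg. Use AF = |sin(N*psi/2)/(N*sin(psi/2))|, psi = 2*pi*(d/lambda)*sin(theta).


psi = 2*pi*0.84400*sin(11.510 deg) = 1.058157 rad
AF = |sin(13*1.058157/2) / (13*sin(1.058157/2))| = 0.08540

0.08540


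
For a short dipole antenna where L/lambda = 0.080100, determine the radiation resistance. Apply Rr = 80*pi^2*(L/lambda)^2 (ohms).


Rr = 80 * pi^2 * (0.080100)^2 = 80 * 9.869604 * 6.416010e-03 = 5.066 ohm

5.066 ohm


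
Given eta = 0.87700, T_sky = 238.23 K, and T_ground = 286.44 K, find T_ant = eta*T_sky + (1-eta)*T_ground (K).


T_ant = 0.87700 * 238.23 + (1 - 0.87700) * 286.44 = 244.2 K

244.2 K


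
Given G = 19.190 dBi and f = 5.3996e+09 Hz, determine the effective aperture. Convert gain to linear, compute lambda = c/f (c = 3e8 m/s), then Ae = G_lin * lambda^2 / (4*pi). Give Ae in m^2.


lambda = c / f = 3.0000e+08 / 5.3996e+09 = 0.05555967 m
G_linear = 10^(19.190/10) = 82.98508
Ae = G_linear * lambda^2 / (4*pi) = 82.98508 * 0.05555967^2 / (4*pi) = 0.02038 m^2

0.02038 m^2


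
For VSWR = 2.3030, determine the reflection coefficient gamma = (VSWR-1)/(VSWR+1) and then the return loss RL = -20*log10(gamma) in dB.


gamma = (2.3030 - 1) / (2.3030 + 1) = 0.3944899
RL = -20 * log10(0.3944899) = 8.079 dB

8.079 dB


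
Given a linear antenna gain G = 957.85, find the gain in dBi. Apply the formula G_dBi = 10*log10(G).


G_dBi = 10 * log10(957.85) = 29.81 dBi

29.81 dBi


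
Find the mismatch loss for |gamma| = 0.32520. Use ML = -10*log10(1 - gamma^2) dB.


ML = -10 * log10(1 - 0.32520^2) = -10 * log10(0.89424496) = 0.4854 dB

0.4854 dB


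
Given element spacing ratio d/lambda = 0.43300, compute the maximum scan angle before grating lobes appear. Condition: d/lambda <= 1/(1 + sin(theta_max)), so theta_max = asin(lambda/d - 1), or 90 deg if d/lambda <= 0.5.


lambda/d - 1 = 1/0.43300 - 1 = 1.309469 >= 1
d/lambda <= 0.5, so the array can scan to endfire without grating lobes: theta_max = 90 deg

90 deg


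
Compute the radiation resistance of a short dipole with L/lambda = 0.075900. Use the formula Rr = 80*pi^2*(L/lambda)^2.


Rr = 80 * pi^2 * (0.075900)^2 = 80 * 9.869604 * 5.760810e-03 = 4.549 ohm

4.549 ohm


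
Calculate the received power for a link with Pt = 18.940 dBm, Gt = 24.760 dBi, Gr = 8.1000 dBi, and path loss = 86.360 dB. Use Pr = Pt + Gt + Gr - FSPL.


Pr = 18.940 + 24.760 + 8.1000 - 86.360 = -34.56 dBm

-34.56 dBm


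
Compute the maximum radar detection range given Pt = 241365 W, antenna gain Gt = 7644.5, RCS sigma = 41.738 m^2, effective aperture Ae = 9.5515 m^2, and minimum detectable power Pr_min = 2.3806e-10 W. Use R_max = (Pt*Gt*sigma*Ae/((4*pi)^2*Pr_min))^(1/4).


R^4 = 241365*7644.5*41.738*9.5515 / ((4*pi)^2 * 2.3806e-10) = 1.956683e+19
R_max = 1.956683e+19^0.25 = 66509 m

66509 m


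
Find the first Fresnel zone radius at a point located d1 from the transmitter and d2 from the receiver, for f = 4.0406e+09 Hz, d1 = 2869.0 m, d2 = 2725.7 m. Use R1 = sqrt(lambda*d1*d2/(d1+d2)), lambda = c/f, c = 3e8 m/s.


lambda = c / f = 3.0000e+08 / 4.0406e+09 = 0.07424640 m
R1 = sqrt(0.07424640 * 2869.0 * 2725.7 / (2869.0 + 2725.7)) = 10.19 m

10.19 m


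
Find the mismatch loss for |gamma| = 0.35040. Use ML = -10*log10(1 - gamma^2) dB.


ML = -10 * log10(1 - 0.35040^2) = -10 * log10(0.87721984) = 0.5689 dB

0.5689 dB


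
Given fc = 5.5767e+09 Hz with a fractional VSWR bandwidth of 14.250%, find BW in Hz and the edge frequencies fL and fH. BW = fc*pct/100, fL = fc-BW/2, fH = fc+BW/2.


BW = 5.5767e+09 * 14.250/100 = 7.946798e+08 Hz
fL = 5.5767e+09 - 7.946798e+08/2 = 5.179e+09 Hz
fH = 5.5767e+09 + 7.946798e+08/2 = 5.974e+09 Hz

BW=7.947e+08 Hz, fL=5.179e+09 Hz, fH=5.974e+09 Hz


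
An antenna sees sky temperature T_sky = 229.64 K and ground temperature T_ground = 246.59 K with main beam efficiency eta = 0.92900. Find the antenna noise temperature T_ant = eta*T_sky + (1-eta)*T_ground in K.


T_ant = 0.92900 * 229.64 + (1 - 0.92900) * 246.59 = 230.8 K

230.8 K


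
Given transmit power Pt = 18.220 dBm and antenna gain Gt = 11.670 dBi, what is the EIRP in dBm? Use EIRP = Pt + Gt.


EIRP = Pt + Gt = 18.220 + 11.670 = 29.89 dBm

29.89 dBm


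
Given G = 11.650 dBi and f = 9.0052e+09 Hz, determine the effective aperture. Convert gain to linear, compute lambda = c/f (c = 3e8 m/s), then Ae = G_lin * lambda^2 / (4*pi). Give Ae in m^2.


lambda = c / f = 3.0000e+08 / 9.0052e+09 = 0.03331409 m
G_linear = 10^(11.650/10) = 14.62177
Ae = G_linear * lambda^2 / (4*pi) = 14.62177 * 0.03331409^2 / (4*pi) = 1.291e-03 m^2

1.291e-03 m^2


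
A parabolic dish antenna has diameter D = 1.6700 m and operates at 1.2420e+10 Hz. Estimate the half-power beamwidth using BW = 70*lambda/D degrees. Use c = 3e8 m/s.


lambda = c / f = 3.0000e+08 / 1.2420e+10 = 0.02415459 m
BW = 70 * 0.02415459 / 1.6700 = 1.012 deg

1.012 deg


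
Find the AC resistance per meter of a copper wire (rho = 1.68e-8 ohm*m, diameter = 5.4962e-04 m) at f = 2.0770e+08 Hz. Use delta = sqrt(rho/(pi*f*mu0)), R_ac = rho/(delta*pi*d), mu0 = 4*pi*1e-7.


delta = sqrt(1.68e-8 / (pi * 2.0770e+08 * 4*pi*1e-7)) = 4.526437e-06 m
R_ac = 1.68e-8 / (4.526437e-06 * pi * 5.4962e-04) = 2.150 ohm/m

2.150 ohm/m


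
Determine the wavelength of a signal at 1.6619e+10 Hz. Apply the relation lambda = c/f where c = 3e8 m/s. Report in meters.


lambda = c / f = 3.0000e+08 / 1.6619e+10 = 0.01805 m

0.01805 m


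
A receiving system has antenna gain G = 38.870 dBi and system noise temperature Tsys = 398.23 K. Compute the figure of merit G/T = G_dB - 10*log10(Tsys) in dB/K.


G/T = 38.870 - 10*log10(398.23) = 38.870 - 26.00134 = 12.87 dB/K

12.87 dB/K


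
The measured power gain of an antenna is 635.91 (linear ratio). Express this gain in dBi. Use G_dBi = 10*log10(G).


G_dBi = 10 * log10(635.91) = 28.03 dBi

28.03 dBi


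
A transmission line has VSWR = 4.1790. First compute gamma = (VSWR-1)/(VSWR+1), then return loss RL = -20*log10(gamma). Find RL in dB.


gamma = (4.1790 - 1) / (4.1790 + 1) = 0.6138251
RL = -20 * log10(0.6138251) = 4.239 dB

4.239 dB


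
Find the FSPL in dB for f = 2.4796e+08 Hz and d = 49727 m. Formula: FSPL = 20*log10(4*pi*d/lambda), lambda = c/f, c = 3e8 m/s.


lambda = c / f = 3.0000e+08 / 2.4796e+08 = 1.209873 m
FSPL = 20 * log10(4*pi*49727/1.209873) = 114.3 dB

114.3 dB


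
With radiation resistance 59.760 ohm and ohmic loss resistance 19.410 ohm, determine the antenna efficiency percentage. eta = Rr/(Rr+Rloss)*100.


eta = 59.760 / (59.760 + 19.410) * 100 = 75.48%

75.48%


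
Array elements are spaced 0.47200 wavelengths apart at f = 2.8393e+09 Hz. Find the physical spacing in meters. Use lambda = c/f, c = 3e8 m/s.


lambda = c / f = 3.0000e+08 / 2.8393e+09 = 0.1056598 m
d = 0.47200 * 0.1056598 = 0.04987 m

0.04987 m


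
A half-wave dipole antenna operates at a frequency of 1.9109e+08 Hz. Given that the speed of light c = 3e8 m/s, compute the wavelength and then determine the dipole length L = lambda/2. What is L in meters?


lambda = c / f = 3.0000e+08 / 1.9109e+08 = 1.569941 m
L = lambda / 2 = 1.569941 / 2 = 0.7850 m

0.7850 m


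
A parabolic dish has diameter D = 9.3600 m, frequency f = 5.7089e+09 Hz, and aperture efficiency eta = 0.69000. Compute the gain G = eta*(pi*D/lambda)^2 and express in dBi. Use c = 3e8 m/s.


lambda = c / f = 3.0000e+08 / 5.7089e+09 = 0.05254953 m
G_linear = 0.69000 * (pi * 9.3600 / 0.05254953)^2 = 216054.3
G_dBi = 10 * log10(216054.3) = 53.35 dBi

53.35 dBi


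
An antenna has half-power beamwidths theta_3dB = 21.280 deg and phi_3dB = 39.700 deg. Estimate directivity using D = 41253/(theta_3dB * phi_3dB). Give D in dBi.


D_linear = 41253 / (21.280 * 39.700) = 48.83075
D_dBi = 10 * log10(48.83075) = 16.89 dBi

16.89 dBi


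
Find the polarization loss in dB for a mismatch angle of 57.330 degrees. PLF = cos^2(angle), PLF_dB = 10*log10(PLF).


PLF_linear = cos^2(57.330 deg) = 0.2913836
PLF_dB = 10 * log10(0.2913836) = -5.355 dB

-5.355 dB


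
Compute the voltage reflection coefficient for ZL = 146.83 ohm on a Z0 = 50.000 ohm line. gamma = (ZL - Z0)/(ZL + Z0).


gamma = (146.83 - 50.000) / (146.83 + 50.000) = 0.4919

0.4919


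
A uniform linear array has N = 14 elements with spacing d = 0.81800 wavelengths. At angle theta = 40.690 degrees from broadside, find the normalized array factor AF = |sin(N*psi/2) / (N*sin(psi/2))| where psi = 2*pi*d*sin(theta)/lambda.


psi = 2*pi*0.81800*sin(40.690 deg) = 3.350875 rad
AF = |sin(14*3.350875/2) / (14*sin(3.350875/2))| = 0.07142

0.07142


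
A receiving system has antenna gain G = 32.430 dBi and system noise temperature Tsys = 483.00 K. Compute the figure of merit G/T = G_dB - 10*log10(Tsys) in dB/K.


G/T = 32.430 - 10*log10(483.00) = 32.430 - 26.83947 = 5.591 dB/K

5.591 dB/K


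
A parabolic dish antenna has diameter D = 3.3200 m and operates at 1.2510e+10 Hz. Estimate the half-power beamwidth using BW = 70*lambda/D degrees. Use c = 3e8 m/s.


lambda = c / f = 3.0000e+08 / 1.2510e+10 = 0.02398082 m
BW = 70 * 0.02398082 / 3.3200 = 0.5056 deg

0.5056 deg


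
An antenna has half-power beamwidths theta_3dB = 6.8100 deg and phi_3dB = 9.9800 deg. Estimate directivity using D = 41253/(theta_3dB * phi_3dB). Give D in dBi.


D_linear = 41253 / (6.8100 * 9.9800) = 606.9849
D_dBi = 10 * log10(606.9849) = 27.83 dBi

27.83 dBi


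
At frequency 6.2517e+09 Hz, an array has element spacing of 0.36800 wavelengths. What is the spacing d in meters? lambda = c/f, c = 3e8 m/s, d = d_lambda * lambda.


lambda = c / f = 3.0000e+08 / 6.2517e+09 = 0.04798695 m
d = 0.36800 * 0.04798695 = 0.01766 m

0.01766 m


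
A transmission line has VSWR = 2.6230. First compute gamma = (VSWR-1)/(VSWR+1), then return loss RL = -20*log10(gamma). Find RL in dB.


gamma = (2.6230 - 1) / (2.6230 + 1) = 0.4479713
RL = -20 * log10(0.4479713) = 6.975 dB

6.975 dB


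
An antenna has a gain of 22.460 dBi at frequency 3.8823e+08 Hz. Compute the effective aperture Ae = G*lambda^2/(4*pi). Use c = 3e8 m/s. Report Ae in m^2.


lambda = c / f = 3.0000e+08 / 3.8823e+08 = 0.7727378 m
G_linear = 10^(22.460/10) = 176.1976
Ae = G_linear * lambda^2 / (4*pi) = 176.1976 * 0.7727378^2 / (4*pi) = 8.372 m^2

8.372 m^2


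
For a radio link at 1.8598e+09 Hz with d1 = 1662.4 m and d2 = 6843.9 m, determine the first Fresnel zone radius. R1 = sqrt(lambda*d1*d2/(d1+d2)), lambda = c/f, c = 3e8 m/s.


lambda = c / f = 3.0000e+08 / 1.8598e+09 = 0.1613077 m
R1 = sqrt(0.1613077 * 1662.4 * 6843.9 / (1662.4 + 6843.9)) = 14.69 m

14.69 m


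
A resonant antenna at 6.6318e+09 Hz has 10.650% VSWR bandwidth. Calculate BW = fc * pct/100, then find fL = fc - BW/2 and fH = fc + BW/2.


BW = 6.6318e+09 * 10.650/100 = 7.062867e+08 Hz
fL = 6.6318e+09 - 7.062867e+08/2 = 6.279e+09 Hz
fH = 6.6318e+09 + 7.062867e+08/2 = 6.985e+09 Hz

BW=7.063e+08 Hz, fL=6.279e+09 Hz, fH=6.985e+09 Hz


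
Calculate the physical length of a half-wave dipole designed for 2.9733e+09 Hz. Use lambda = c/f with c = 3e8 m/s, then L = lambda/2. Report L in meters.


lambda = c / f = 3.0000e+08 / 2.9733e+09 = 0.1008980 m
L = lambda / 2 = 0.1008980 / 2 = 0.05045 m

0.05045 m


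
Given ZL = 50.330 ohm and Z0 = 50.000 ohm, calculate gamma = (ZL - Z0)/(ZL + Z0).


gamma = (50.330 - 50.000) / (50.330 + 50.000) = 3.289e-03

3.289e-03


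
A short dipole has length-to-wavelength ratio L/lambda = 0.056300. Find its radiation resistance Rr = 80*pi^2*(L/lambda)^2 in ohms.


Rr = 80 * pi^2 * (0.056300)^2 = 80 * 9.869604 * 3.169690e-03 = 2.503 ohm

2.503 ohm


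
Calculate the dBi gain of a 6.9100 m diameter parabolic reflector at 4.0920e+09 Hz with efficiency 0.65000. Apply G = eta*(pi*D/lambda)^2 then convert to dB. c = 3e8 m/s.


lambda = c / f = 3.0000e+08 / 4.0920e+09 = 0.07331378 m
G_linear = 0.65000 * (pi * 6.9100 / 0.07331378)^2 = 56989.91
G_dBi = 10 * log10(56989.91) = 47.56 dBi

47.56 dBi


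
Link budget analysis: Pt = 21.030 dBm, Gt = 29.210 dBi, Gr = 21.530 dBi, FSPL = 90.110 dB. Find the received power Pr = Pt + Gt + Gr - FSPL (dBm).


Pr = 21.030 + 29.210 + 21.530 - 90.110 = -18.34 dBm

-18.34 dBm


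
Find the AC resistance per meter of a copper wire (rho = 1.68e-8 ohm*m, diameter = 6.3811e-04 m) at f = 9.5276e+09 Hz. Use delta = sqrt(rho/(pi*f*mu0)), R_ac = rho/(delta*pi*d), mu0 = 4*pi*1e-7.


delta = sqrt(1.68e-8 / (pi * 9.5276e+09 * 4*pi*1e-7)) = 6.683178e-07 m
R_ac = 1.68e-8 / (6.683178e-07 * pi * 6.3811e-04) = 12.54 ohm/m

12.54 ohm/m


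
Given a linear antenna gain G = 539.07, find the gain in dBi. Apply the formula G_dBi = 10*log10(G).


G_dBi = 10 * log10(539.07) = 27.32 dBi

27.32 dBi


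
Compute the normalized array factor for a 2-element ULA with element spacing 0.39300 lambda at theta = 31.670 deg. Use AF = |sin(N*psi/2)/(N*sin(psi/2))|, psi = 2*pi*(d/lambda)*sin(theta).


psi = 2*pi*0.39300*sin(31.670 deg) = 1.296443 rad
AF = |sin(2*1.296443/2) / (2*sin(1.296443/2))| = 0.7972

0.7972


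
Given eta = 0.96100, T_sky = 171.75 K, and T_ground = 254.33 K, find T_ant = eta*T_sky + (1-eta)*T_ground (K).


T_ant = 0.96100 * 171.75 + (1 - 0.96100) * 254.33 = 175.0 K

175.0 K


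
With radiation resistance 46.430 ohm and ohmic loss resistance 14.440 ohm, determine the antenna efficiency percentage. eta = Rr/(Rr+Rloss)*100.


eta = 46.430 / (46.430 + 14.440) * 100 = 76.28%

76.28%


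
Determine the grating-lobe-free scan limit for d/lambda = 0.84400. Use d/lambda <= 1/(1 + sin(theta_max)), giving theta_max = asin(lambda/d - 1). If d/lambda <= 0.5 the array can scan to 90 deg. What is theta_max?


lambda/d - 1 = 1/0.84400 - 1 = 0.1848341
theta_max = asin(0.1848341) = 10.65 deg

10.65 deg


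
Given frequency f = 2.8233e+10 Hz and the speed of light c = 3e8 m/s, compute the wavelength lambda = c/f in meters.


lambda = c / f = 3.0000e+08 / 2.8233e+10 = 0.01063 m

0.01063 m


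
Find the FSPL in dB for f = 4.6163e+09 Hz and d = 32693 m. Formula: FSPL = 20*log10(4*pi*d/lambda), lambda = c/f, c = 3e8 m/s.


lambda = c / f = 3.0000e+08 / 4.6163e+09 = 0.06498711 m
FSPL = 20 * log10(4*pi*32693/0.06498711) = 136.0 dB

136.0 dB


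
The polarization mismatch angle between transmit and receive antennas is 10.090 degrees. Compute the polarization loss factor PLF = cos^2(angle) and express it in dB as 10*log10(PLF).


PLF_linear = cos^2(10.090 deg) = 0.9693067
PLF_dB = 10 * log10(0.9693067) = -0.1354 dB

-0.1354 dB


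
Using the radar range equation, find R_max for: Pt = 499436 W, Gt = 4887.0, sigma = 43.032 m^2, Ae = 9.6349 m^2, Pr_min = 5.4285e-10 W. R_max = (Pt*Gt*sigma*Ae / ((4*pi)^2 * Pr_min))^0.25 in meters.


R^4 = 499436*4887.0*43.032*9.6349 / ((4*pi)^2 * 5.4285e-10) = 1.180487e+19
R_max = 1.180487e+19^0.25 = 58616 m

58616 m


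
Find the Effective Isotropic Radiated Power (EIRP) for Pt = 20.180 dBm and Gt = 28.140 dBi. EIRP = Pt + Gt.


EIRP = Pt + Gt = 20.180 + 28.140 = 48.32 dBm

48.32 dBm


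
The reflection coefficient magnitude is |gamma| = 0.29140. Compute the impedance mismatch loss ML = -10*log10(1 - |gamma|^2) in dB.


ML = -10 * log10(1 - 0.29140^2) = -10 * log10(0.91508604) = 0.3854 dB

0.3854 dB


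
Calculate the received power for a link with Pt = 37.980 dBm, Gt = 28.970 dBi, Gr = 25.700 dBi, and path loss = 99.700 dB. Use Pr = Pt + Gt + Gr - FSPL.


Pr = 37.980 + 28.970 + 25.700 - 99.700 = -7.05 dBm

-7.05 dBm


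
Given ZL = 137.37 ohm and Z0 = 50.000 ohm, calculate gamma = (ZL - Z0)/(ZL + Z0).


gamma = (137.37 - 50.000) / (137.37 + 50.000) = 0.4663

0.4663


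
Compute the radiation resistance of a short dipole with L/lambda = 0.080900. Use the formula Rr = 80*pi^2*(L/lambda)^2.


Rr = 80 * pi^2 * (0.080900)^2 = 80 * 9.869604 * 6.544810e-03 = 5.168 ohm

5.168 ohm


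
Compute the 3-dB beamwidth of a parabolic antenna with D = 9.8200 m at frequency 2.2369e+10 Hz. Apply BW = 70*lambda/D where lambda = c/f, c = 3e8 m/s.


lambda = c / f = 3.0000e+08 / 2.2369e+10 = 0.01341142 m
BW = 70 * 0.01341142 / 9.8200 = 0.09560 deg

0.09560 deg


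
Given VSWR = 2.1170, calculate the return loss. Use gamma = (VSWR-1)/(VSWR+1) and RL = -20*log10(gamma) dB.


gamma = (2.1170 - 1) / (2.1170 + 1) = 0.3583574
RL = -20 * log10(0.3583574) = 8.914 dB

8.914 dB


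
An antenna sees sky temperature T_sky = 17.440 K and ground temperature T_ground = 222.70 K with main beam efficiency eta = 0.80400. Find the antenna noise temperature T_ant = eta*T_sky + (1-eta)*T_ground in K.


T_ant = 0.80400 * 17.440 + (1 - 0.80400) * 222.70 = 57.67 K

57.67 K


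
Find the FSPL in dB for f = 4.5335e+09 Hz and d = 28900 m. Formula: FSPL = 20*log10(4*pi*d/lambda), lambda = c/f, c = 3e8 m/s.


lambda = c / f = 3.0000e+08 / 4.5335e+09 = 0.06617404 m
FSPL = 20 * log10(4*pi*28900/0.06617404) = 134.8 dB

134.8 dB


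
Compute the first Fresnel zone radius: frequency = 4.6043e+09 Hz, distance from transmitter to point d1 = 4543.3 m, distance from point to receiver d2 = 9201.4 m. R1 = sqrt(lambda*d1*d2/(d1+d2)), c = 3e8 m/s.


lambda = c / f = 3.0000e+08 / 4.6043e+09 = 0.06515648 m
R1 = sqrt(0.06515648 * 4543.3 * 9201.4 / (4543.3 + 9201.4)) = 14.08 m

14.08 m
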